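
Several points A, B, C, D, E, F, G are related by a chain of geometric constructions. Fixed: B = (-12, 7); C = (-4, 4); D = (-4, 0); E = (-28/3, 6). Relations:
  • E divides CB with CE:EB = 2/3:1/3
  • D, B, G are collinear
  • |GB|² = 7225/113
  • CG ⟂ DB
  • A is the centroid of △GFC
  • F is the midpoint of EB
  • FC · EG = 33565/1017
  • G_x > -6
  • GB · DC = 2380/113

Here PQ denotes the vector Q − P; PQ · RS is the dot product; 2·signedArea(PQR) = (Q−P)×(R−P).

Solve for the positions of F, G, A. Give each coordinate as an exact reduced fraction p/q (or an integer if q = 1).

A = (-7000/1017, 2765/678)
F = (-32/3, 13/2)
G = (-676/113, 196/113)

1. F_x = -32/3  [F is the midpoint of EB]
2. F_y = 13/2  [F is the midpoint of EB]
   → F = (-32/3, 13/2)
3. G_x = -676/113  [D, B, G are collinear ∩ CG ⟂ DB]
4. G_y = 196/113  [D, B, G are collinear ∩ CG ⟂ DB]
   → G = (-676/113, 196/113)
5. A_x = -7000/1017  [A is the centroid of △GFC]
6. A_y = 2765/678  [A is the centroid of △GFC]
   → A = (-7000/1017, 2765/678)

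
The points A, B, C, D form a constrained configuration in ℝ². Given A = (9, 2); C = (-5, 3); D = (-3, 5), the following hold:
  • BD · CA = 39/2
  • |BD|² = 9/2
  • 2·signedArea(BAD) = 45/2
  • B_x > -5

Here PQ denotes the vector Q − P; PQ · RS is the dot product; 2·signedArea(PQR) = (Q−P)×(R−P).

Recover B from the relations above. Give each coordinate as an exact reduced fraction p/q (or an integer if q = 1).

1. B_x = -9/2  [BD · CA = 39/2 ∩ 2·signedArea(BAD) = 45/2]
2. B_y = 7/2  [BD · CA = 39/2 ∩ 2·signedArea(BAD) = 45/2]
   → B = (-9/2, 7/2)

B = (-9/2, 7/2)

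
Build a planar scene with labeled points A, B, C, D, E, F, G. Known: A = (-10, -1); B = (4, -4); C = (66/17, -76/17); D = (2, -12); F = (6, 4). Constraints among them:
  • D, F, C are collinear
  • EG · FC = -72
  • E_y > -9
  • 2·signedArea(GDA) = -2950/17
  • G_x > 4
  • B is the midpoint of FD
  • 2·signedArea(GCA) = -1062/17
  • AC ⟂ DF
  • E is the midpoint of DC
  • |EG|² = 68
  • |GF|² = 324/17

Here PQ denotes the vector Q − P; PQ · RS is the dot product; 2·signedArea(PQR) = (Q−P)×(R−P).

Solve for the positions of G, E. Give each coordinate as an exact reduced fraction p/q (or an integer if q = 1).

1. G_x = 84/17  [2·signedArea(GDA) = -2950/17 ∩ 2·signedArea(GCA) = -1062/17]
2. G_y = -4/17  [2·signedArea(GDA) = -2950/17 ∩ 2·signedArea(GCA) = -1062/17]
   → G = (84/17, -4/17)
3. E_x = 50/17  [E is the midpoint of DC]
4. E_y = -140/17  [E is the midpoint of DC]
   → E = (50/17, -140/17)

E = (50/17, -140/17)
G = (84/17, -4/17)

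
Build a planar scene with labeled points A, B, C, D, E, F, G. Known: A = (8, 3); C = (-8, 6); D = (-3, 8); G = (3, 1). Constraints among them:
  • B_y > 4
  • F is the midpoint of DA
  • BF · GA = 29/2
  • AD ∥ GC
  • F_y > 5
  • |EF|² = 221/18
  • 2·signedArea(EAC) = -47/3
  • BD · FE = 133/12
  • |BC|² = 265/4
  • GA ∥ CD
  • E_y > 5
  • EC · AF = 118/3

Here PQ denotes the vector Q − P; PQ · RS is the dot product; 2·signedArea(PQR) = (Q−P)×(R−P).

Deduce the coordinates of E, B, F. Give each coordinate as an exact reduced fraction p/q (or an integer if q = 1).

B = (0, 9/2)
E = (-1, 17/3)
F = (5/2, 11/2)

1. F_x = 5/2  [F is the midpoint of DA]
2. F_y = 11/2  [F is the midpoint of DA]
   → F = (5/2, 11/2)
3. E_x = -1  [EC · AF = 118/3 ∩ 2·signedArea(EAC) = -47/3]
4. E_y = 17/3  [EC · AF = 118/3 ∩ 2·signedArea(EAC) = -47/3]
   → E = (-1, 17/3)
5. B_x = 0  [BD · FE = 133/12 ∩ BF · GA = 29/2]
6. B_y = 9/2  [BD · FE = 133/12 ∩ BF · GA = 29/2]
   → B = (0, 9/2)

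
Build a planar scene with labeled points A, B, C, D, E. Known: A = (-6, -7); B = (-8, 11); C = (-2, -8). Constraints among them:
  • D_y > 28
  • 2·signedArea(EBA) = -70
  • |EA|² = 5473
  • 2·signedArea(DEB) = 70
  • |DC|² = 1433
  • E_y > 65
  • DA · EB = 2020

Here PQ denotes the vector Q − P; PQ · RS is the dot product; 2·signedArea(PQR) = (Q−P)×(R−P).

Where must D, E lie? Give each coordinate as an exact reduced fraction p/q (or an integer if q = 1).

D = (-10, 29)
E = (-18, 66)

1. E_x = -18  [line 18·x + 2·y + 192 = 0 ∩ |EA|² = 5473]
2. E_y = 66  [line 18·x + 2·y + 192 = 0 ∩ |EA|² = 5473]
   → E = (-18, 66)
3. D_x = -10  [2·signedArea(DEB) = 70 ∩ DA · EB = 2020]
4. D_y = 29  [2·signedArea(DEB) = 70 ∩ DA · EB = 2020]
   → D = (-10, 29)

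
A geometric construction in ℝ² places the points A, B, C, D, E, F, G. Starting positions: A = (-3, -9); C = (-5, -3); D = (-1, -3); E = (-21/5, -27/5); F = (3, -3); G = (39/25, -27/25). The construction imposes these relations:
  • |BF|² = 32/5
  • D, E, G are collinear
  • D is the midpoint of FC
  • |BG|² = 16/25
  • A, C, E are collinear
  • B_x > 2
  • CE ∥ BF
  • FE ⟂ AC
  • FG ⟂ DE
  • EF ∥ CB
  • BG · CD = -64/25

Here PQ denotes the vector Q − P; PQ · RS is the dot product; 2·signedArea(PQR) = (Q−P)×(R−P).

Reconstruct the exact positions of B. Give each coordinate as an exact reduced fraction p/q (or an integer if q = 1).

B = (11/5, -3/5)

1. B_x = 11/5  [CE ∥ BF ∩ EF ∥ CB]
2. B_y = -3/5  [CE ∥ BF ∩ EF ∥ CB]
   → B = (11/5, -3/5)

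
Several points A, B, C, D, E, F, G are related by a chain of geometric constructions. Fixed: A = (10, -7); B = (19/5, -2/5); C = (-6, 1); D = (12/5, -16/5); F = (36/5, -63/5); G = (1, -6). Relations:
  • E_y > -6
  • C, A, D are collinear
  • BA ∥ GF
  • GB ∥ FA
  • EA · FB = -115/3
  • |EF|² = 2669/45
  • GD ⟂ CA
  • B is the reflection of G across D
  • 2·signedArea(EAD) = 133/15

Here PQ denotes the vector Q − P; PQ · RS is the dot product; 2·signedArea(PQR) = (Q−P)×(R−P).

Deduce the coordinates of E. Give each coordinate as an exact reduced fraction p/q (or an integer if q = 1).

E = (67/15, -27/5)

1. E_x = 67/15  [EA · FB = -115/3 ∩ 2·signedArea(EAD) = 133/15]
2. E_y = -27/5  [EA · FB = -115/3 ∩ 2·signedArea(EAD) = 133/15]
   → E = (67/15, -27/5)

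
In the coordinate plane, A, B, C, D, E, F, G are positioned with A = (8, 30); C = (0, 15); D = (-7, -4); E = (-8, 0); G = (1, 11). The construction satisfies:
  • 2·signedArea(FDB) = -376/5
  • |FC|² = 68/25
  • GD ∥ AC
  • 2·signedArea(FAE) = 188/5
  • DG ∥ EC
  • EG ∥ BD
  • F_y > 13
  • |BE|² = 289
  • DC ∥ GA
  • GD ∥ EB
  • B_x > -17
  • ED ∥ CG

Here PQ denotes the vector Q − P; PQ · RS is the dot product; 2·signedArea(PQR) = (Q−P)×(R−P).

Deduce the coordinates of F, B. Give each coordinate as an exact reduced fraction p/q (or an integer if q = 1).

B = (-16, -15)
F = (2/5, 67/5)

1. B_x = -16  [EG ∥ BD ∩ GD ∥ EB]
2. B_y = -15  [EG ∥ BD ∩ GD ∥ EB]
   → B = (-16, -15)
3. F_x = 2/5  [2·signedArea(FAE) = 188/5 ∩ 2·signedArea(FDB) = -376/5]
4. F_y = 67/5  [2·signedArea(FAE) = 188/5 ∩ 2·signedArea(FDB) = -376/5]
   → F = (2/5, 67/5)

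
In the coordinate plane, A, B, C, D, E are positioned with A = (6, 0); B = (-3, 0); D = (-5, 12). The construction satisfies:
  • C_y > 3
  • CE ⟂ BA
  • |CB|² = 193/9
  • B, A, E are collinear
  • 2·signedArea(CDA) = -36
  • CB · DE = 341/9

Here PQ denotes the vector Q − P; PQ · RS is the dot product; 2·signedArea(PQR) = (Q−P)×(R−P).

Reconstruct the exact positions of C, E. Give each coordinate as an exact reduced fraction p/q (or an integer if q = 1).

1. C_x = -2/3  [line 12·x + 11·y + -36 = 0 ∩ |CB|² = 193/9]
2. C_y = 4  [line 12·x + 11·y + -36 = 0 ∩ |CB|² = 193/9]
   → C = (-2/3, 4)
3. E_x = -2/3  [B, A, E are collinear ∩ CE ⟂ BA]
4. E_y = 0  [B, A, E are collinear ∩ CE ⟂ BA]
   → E = (-2/3, 0)

C = (-2/3, 4)
E = (-2/3, 0)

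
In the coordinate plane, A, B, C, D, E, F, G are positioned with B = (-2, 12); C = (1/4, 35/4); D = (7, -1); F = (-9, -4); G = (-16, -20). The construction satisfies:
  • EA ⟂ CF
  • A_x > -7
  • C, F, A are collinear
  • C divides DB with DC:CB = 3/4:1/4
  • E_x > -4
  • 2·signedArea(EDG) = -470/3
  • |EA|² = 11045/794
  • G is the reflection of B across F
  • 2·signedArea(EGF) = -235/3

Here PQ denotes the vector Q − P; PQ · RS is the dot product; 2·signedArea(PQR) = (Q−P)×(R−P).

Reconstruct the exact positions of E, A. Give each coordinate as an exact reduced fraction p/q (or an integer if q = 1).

A = (-15925/2382, -643/794)
E = (-11/3, -3)

1. E_x = -11/3  [2·signedArea(EGF) = -235/3 ∩ 2·signedArea(EDG) = -470/3]
2. E_y = -3  [2·signedArea(EGF) = -235/3 ∩ 2·signedArea(EDG) = -470/3]
   → E = (-11/3, -3)
3. A_x = -15925/2382  [C, F, A are collinear ∩ EA ⟂ CF]
4. A_y = -643/794  [C, F, A are collinear ∩ EA ⟂ CF]
   → A = (-15925/2382, -643/794)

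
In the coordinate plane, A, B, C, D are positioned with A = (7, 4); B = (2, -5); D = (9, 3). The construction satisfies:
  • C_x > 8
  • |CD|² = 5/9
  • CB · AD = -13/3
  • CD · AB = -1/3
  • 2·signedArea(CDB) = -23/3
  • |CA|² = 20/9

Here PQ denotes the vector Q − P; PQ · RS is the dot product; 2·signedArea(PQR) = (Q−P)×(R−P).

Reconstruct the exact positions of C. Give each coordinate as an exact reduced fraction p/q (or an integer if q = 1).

C = (25/3, 10/3)

1. C_x = 25/3  [2·signedArea(CDB) = -23/3 ∩ CD · AB = -1/3]
2. C_y = 10/3  [2·signedArea(CDB) = -23/3 ∩ CD · AB = -1/3]
   → C = (25/3, 10/3)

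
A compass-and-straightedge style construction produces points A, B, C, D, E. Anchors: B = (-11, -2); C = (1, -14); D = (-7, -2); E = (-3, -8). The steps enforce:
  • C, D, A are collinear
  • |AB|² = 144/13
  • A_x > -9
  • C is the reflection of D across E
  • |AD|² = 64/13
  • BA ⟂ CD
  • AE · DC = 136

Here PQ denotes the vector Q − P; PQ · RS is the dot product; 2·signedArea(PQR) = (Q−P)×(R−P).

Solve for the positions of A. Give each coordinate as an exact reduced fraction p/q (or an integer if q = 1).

1. A_x = -107/13  [C, D, A are collinear ∩ BA ⟂ CD]
2. A_y = -2/13  [C, D, A are collinear ∩ BA ⟂ CD]
   → A = (-107/13, -2/13)

A = (-107/13, -2/13)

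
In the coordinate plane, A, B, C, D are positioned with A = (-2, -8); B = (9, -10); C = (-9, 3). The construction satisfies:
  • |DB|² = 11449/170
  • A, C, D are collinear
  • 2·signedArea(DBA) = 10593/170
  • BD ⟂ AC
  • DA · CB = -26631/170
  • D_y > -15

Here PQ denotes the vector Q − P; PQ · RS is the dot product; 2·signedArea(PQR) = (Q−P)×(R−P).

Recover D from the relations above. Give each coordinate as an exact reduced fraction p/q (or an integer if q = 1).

D = (353/170, -2449/170)

1. D_x = 353/170  [A, C, D are collinear ∩ BD ⟂ AC]
2. D_y = -2449/170  [A, C, D are collinear ∩ BD ⟂ AC]
   → D = (353/170, -2449/170)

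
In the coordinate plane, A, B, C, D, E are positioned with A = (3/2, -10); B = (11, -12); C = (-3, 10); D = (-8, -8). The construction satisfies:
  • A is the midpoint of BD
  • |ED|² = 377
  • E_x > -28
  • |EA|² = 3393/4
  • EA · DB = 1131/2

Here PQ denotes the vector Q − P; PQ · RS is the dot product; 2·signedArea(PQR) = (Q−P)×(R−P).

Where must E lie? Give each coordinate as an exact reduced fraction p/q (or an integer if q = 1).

1. E_x = -27  [line -19·x + 4·y + -497 = 0 ∩ |EA|² = 3393/4]
2. E_y = -4  [line -19·x + 4·y + -497 = 0 ∩ |EA|² = 3393/4]
   → E = (-27, -4)

E = (-27, -4)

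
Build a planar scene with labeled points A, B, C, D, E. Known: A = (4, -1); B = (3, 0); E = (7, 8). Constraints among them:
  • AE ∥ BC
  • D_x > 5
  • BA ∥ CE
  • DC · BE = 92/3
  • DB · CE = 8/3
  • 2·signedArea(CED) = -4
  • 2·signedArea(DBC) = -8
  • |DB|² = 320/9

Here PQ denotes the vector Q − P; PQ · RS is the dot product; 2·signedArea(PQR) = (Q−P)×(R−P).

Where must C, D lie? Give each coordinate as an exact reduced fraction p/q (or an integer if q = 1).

1. C_x = 6  [BA ∥ CE ∩ AE ∥ BC]
2. C_y = 9  [BA ∥ CE ∩ AE ∥ BC]
   → C = (6, 9)
3. D_x = 17/3  [DB · CE = 8/3 ∩ DC · BE = 92/3]
4. D_y = 16/3  [DB · CE = 8/3 ∩ DC · BE = 92/3]
   → D = (17/3, 16/3)

C = (6, 9)
D = (17/3, 16/3)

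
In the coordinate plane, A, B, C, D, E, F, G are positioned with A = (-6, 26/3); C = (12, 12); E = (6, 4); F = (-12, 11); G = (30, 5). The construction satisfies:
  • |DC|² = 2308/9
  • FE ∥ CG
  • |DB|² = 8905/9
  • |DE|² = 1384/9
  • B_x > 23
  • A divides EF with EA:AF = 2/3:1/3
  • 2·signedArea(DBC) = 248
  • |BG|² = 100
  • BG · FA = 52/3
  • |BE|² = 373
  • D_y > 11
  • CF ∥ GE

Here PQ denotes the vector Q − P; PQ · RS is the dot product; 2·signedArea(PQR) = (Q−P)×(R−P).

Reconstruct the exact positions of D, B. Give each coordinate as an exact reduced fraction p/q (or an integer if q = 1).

1. B_x = 24  [line -6·x + 7/3·y + 151 = 0 ∩ |BE|² = 373]
2. B_y = -3  [line -6·x + 7/3·y + 151 = 0 ∩ |BE|² = 373]
   → B = (24, -3)
3. D_x = -4  [line -15·x + -12·y + 76 = 0 ∩ |DE|² = 1384/9]
4. D_y = 34/3  [line -15·x + -12·y + 76 = 0 ∩ |DE|² = 1384/9]
   → D = (-4, 34/3)

B = (24, -3)
D = (-4, 34/3)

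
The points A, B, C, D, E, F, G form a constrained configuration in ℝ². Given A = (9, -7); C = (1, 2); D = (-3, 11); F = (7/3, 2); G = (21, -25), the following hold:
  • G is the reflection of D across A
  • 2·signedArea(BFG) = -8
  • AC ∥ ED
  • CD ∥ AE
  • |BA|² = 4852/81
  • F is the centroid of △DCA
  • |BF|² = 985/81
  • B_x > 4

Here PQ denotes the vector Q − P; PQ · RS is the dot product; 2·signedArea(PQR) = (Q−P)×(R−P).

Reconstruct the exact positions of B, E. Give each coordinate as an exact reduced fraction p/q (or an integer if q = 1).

B = (37/9, -1)
E = (5, 2)

1. B_x = 37/9  [line 27·x + 56/3·y + -277/3 = 0 ∩ |BF|² = 985/81]
2. B_y = -1  [line 27·x + 56/3·y + -277/3 = 0 ∩ |BF|² = 985/81]
   → B = (37/9, -1)
3. E_x = 5  [AC ∥ ED ∩ CD ∥ AE]
4. E_y = 2  [AC ∥ ED ∩ CD ∥ AE]
   → E = (5, 2)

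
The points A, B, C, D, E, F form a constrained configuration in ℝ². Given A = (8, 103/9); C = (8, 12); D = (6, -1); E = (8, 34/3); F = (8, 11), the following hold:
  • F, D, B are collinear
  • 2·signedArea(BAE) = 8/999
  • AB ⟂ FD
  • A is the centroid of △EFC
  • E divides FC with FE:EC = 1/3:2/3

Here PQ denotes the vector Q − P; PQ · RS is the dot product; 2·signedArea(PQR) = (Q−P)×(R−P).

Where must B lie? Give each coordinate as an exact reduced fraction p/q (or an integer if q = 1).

B = (896/111, 423/37)

1. B_x = 896/111  [F, D, B are collinear ∩ AB ⟂ FD]
2. B_y = 423/37  [F, D, B are collinear ∩ AB ⟂ FD]
   → B = (896/111, 423/37)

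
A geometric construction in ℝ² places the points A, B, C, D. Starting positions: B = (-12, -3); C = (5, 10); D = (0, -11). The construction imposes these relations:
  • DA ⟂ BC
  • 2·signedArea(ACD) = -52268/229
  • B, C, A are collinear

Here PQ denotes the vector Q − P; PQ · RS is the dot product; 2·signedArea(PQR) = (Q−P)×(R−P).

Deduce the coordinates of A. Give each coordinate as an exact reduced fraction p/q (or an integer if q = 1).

1. A_x = -1898/229  [B, C, A are collinear ∩ DA ⟂ BC]
2. A_y = -37/229  [B, C, A are collinear ∩ DA ⟂ BC]
   → A = (-1898/229, -37/229)

A = (-1898/229, -37/229)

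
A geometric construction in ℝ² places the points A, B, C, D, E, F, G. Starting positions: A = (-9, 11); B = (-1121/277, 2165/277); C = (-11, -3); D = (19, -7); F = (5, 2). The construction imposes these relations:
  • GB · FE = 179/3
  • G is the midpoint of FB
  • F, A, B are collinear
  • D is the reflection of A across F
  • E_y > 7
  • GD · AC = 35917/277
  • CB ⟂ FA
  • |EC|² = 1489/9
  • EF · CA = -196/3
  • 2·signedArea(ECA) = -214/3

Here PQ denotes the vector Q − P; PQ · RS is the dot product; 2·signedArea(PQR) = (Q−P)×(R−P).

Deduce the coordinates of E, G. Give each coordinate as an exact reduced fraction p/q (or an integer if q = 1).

E = (-13/3, 8)
G = (132/277, 2719/554)

1. E_x = -13/3  [2·signedArea(ECA) = -214/3 ∩ EF · CA = -196/3]
2. E_y = 8  [2·signedArea(ECA) = -214/3 ∩ EF · CA = -196/3]
   → E = (-13/3, 8)
3. G_x = 132/277  [G is the midpoint of FB]
4. G_y = 2719/554  [G is the midpoint of FB]
   → G = (132/277, 2719/554)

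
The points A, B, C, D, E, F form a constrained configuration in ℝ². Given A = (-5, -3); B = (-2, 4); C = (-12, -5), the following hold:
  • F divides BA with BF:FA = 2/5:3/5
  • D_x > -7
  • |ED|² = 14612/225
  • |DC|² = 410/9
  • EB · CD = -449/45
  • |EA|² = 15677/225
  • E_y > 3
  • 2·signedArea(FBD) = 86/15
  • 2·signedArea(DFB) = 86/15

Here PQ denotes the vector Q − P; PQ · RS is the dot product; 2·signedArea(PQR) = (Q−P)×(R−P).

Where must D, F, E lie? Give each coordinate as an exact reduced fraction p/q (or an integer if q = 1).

D = (-19/3, -4/3)
E = (-1/15, 56/15)
F = (-16/5, 6/5)

1. F_x = -16/5  [F divides BA with BF:FA = 2/5:3/5]
2. F_y = 6/5  [F divides BA with BF:FA = 2/5:3/5]
   → F = (-16/5, 6/5)
3. D_x = -19/3  [line -14/5·x + 6/5·y + -242/15 = 0 ∩ |DC|² = 410/9]
4. D_y = -4/3  [line -14/5·x + 6/5·y + -242/15 = 0 ∩ |DC|² = 410/9]
   → D = (-19/3, -4/3)
5. E_x = -1/15  [line -17/3·x + -11/3·y + 599/45 = 0 ∩ |EA|² = 15677/225]
6. E_y = 56/15  [line -17/3·x + -11/3·y + 599/45 = 0 ∩ |EA|² = 15677/225]
   → E = (-1/15, 56/15)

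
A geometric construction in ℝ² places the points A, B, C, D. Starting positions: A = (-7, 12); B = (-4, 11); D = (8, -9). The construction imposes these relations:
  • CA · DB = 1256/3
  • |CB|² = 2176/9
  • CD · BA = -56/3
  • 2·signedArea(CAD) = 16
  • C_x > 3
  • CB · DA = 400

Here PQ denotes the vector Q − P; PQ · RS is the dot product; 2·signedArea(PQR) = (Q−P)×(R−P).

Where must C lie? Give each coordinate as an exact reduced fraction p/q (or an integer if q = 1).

C = (4, -7/3)

1. C_x = 4  [2·signedArea(CAD) = 16 ∩ CB · DA = 400]
2. C_y = -7/3  [2·signedArea(CAD) = 16 ∩ CB · DA = 400]
   → C = (4, -7/3)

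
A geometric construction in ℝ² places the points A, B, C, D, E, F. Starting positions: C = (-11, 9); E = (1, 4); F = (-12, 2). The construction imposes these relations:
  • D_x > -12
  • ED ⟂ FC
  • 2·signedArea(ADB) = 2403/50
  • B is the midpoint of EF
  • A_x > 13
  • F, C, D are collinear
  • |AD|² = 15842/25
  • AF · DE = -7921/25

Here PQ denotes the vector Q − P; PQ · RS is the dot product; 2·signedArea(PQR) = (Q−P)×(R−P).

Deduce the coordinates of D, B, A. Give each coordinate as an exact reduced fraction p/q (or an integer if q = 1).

A = (673/50, 111/50)
B = (-11/2, 3)
D = (-573/50, 289/50)

1. D_x = -573/50  [F, C, D are collinear ∩ ED ⟂ FC]
2. D_y = 289/50  [F, C, D are collinear ∩ ED ⟂ FC]
   → D = (-573/50, 289/50)
3. B_x = -11/2  [B is the midpoint of EF]
4. B_y = 3  [B is the midpoint of EF]
   → B = (-11/2, 3)
5. A_x = 673/50  [2·signedArea(ADB) = 2403/50 ∩ AF · DE = -7921/25]
6. A_y = 111/50  [2·signedArea(ADB) = 2403/50 ∩ AF · DE = -7921/25]
   → A = (673/50, 111/50)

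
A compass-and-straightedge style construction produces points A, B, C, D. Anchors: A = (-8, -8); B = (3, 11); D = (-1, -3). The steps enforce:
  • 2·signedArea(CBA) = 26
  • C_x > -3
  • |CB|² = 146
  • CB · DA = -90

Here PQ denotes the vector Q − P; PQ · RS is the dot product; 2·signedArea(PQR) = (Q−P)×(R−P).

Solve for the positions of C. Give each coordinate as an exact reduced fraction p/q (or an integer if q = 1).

1. C_x = -2  [2·signedArea(CBA) = 26 ∩ CB · DA = -90]
2. C_y = 0  [2·signedArea(CBA) = 26 ∩ CB · DA = -90]
   → C = (-2, 0)

C = (-2, 0)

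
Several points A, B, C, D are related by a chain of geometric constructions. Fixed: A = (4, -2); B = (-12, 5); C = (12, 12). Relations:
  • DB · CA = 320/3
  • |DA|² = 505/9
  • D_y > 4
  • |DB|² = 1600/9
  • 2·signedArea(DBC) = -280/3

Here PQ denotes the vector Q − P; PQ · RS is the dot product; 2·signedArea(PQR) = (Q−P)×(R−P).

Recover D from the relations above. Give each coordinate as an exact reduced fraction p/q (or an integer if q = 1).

1. D_x = 4/3  [2·signedArea(DBC) = -280/3 ∩ DB · CA = 320/3]
2. D_y = 5  [2·signedArea(DBC) = -280/3 ∩ DB · CA = 320/3]
   → D = (4/3, 5)

D = (4/3, 5)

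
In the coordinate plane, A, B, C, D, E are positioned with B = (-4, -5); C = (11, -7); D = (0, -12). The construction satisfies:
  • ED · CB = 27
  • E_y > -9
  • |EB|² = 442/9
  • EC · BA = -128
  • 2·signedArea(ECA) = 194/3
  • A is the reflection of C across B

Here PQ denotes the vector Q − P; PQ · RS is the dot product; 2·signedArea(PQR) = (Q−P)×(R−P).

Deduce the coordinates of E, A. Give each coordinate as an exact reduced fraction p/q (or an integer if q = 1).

A = (-19, -3)
E = (7/3, -8)

1. A_x = -19  [A is the reflection of C across B]
2. A_y = -3  [A is the reflection of C across B]
   → A = (-19, -3)
3. E_x = 7/3  [EC · BA = -128 ∩ 2·signedArea(ECA) = 194/3]
4. E_y = -8  [EC · BA = -128 ∩ 2·signedArea(ECA) = 194/3]
   → E = (7/3, -8)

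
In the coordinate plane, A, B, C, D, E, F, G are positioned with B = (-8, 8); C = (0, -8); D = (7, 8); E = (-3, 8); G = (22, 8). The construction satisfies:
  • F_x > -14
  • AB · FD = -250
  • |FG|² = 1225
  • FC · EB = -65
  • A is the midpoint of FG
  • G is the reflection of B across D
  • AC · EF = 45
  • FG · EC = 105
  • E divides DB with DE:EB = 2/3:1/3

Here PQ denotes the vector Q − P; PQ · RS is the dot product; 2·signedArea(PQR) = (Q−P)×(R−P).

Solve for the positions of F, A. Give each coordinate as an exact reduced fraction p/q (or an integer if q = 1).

A = (9/2, 8)
F = (-13, 8)

1. F_x = -13  [FG · EC = 105 ∩ FC · EB = -65]
2. F_y = 8  [FG · EC = 105 ∩ FC · EB = -65]
   → F = (-13, 8)
3. A_x = 9/2  [A is the midpoint of FG]
4. A_y = 8  [A is the midpoint of FG]
   → A = (9/2, 8)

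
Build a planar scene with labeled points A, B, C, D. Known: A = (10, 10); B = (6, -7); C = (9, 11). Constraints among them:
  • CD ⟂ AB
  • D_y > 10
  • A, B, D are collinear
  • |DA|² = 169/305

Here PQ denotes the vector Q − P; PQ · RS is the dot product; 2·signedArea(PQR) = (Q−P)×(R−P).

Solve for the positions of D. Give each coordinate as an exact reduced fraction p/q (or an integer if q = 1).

1. D_x = 3102/305  [A, B, D are collinear ∩ CD ⟂ AB]
2. D_y = 3271/305  [A, B, D are collinear ∩ CD ⟂ AB]
   → D = (3102/305, 3271/305)

D = (3102/305, 3271/305)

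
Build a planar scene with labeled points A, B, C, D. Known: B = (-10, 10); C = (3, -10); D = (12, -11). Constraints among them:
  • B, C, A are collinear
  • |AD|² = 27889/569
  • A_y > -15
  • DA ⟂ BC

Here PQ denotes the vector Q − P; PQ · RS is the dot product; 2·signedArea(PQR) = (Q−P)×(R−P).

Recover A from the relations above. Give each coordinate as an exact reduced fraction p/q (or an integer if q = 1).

A = (3488/569, -8430/569)

1. A_x = 3488/569  [B, C, A are collinear ∩ DA ⟂ BC]
2. A_y = -8430/569  [B, C, A are collinear ∩ DA ⟂ BC]
   → A = (3488/569, -8430/569)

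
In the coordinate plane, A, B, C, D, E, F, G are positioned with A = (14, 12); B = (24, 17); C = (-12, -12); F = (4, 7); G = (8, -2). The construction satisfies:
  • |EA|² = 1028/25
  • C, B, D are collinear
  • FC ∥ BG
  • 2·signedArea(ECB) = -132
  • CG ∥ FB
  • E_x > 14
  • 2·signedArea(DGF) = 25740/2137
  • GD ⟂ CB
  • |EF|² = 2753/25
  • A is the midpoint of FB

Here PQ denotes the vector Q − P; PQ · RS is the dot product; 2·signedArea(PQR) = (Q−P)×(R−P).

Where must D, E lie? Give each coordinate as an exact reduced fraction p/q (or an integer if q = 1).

1. D_x = 10716/2137  [C, B, D are collinear ∩ GD ⟂ CB]
2. D_y = 3646/2137  [C, B, D are collinear ∩ GD ⟂ CB]
   → D = (10716/2137, 3646/2137)
3. E_x = 72/5  [line -29·x + 36·y + 216 = 0 ∩ |EF|² = 2753/25]
4. E_y = 28/5  [line -29·x + 36·y + 216 = 0 ∩ |EF|² = 2753/25]
   → E = (72/5, 28/5)

D = (10716/2137, 3646/2137)
E = (72/5, 28/5)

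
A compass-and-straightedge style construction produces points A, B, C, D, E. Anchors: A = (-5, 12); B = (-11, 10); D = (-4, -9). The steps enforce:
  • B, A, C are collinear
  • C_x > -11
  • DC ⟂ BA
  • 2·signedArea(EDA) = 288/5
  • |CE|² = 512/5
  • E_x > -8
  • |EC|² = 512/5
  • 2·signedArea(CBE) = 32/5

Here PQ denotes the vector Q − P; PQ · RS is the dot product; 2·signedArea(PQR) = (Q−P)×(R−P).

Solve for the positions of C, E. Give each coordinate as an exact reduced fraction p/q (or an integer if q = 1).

1. C_x = -52/5  [B, A, C are collinear ∩ DC ⟂ BA]
2. C_y = 51/5  [B, A, C are collinear ∩ DC ⟂ BA]
   → C = (-52/5, 51/5)
3. E_x = -36/5  [2·signedArea(EDA) = 288/5 ∩ 2·signedArea(CBE) = 32/5]
4. E_y = 3/5  [2·signedArea(EDA) = 288/5 ∩ 2·signedArea(CBE) = 32/5]
   → E = (-36/5, 3/5)

C = (-52/5, 51/5)
E = (-36/5, 3/5)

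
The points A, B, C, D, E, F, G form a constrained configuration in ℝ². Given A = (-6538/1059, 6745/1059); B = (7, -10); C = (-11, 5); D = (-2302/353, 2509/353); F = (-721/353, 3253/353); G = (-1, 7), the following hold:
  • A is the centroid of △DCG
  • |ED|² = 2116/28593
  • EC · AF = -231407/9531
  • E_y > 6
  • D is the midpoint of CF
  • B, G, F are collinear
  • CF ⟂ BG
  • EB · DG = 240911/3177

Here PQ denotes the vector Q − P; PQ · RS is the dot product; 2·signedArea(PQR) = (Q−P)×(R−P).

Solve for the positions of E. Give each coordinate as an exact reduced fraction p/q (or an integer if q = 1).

1. E_x = -20350/3177  [EC · AF = -231407/9531 ∩ EB · DG = 240911/3177]
2. E_y = 21799/3177  [EC · AF = -231407/9531 ∩ EB · DG = 240911/3177]
   → E = (-20350/3177, 21799/3177)

E = (-20350/3177, 21799/3177)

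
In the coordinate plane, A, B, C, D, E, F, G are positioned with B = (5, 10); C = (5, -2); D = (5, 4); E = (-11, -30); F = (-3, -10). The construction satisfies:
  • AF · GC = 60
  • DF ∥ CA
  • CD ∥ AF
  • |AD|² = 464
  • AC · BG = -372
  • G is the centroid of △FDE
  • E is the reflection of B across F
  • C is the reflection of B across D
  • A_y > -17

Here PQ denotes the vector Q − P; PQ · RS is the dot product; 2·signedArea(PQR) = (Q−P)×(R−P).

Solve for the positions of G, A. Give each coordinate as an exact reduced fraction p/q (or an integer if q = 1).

A = (-3, -16)
G = (-3, -12)

1. G_x = -3  [G is the centroid of △FDE]
2. G_y = -12  [G is the centroid of △FDE]
   → G = (-3, -12)
3. A_x = -3  [CD ∥ AF ∩ DF ∥ CA]
4. A_y = -16  [CD ∥ AF ∩ DF ∥ CA]
   → A = (-3, -16)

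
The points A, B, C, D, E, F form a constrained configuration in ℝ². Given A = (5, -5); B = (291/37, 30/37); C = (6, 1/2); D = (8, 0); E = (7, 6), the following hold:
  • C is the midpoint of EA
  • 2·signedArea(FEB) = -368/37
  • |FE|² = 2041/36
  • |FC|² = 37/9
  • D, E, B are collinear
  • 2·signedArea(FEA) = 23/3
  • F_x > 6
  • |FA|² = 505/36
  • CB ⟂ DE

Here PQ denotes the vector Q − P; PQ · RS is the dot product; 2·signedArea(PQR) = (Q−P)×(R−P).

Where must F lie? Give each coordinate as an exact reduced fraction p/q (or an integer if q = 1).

1. F_x = 19/3  [2·signedArea(FEB) = -368/37 ∩ 2·signedArea(FEA) = 23/3]
2. F_y = -3/2  [2·signedArea(FEB) = -368/37 ∩ 2·signedArea(FEA) = 23/3]
   → F = (19/3, -3/2)

F = (19/3, -3/2)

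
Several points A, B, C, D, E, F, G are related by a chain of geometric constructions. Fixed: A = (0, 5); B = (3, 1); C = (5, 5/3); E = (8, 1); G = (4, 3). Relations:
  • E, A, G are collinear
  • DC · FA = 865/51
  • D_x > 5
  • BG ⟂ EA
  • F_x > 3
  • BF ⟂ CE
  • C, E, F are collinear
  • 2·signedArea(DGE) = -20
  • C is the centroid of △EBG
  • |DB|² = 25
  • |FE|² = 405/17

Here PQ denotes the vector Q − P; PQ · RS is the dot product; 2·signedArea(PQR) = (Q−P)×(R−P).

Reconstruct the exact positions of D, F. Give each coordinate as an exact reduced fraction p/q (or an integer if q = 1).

D = (6, -3)
F = (55/17, 35/17)

1. D_x = 6  [line 2·x + 4·y + 0 = 0 ∩ |DB|² = 25]
2. D_y = -3  [line 2·x + 4·y + 0 = 0 ∩ |DB|² = 25]
   → D = (6, -3)
3. F_x = 55/17  [C, E, F are collinear ∩ BF ⟂ CE]
4. F_y = 35/17  [C, E, F are collinear ∩ BF ⟂ CE]
   → F = (55/17, 35/17)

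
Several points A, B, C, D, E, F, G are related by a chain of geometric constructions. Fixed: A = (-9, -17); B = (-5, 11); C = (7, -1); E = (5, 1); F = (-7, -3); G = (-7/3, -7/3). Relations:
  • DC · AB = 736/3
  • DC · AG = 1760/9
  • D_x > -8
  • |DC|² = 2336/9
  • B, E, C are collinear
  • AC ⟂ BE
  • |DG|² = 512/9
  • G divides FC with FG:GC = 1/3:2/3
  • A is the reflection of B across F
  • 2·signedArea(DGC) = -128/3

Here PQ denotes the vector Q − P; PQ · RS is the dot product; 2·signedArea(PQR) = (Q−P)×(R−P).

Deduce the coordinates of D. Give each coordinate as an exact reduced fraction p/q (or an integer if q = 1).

D = (-23/3, -23/3)

1. D_x = -23/3  [2·signedArea(DGC) = -128/3 ∩ DC · AB = 736/3]
2. D_y = -23/3  [2·signedArea(DGC) = -128/3 ∩ DC · AB = 736/3]
   → D = (-23/3, -23/3)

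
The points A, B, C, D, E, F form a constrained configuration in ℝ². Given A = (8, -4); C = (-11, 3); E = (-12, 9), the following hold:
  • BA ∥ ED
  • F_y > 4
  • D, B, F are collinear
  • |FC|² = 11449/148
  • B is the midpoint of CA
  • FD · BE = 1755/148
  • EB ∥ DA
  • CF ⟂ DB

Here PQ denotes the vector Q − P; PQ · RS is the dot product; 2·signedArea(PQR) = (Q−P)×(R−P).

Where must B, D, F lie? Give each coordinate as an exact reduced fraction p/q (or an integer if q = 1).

1. B_x = -3/2  [B is the midpoint of CA]
2. B_y = -1/2  [B is the midpoint of CA]
   → B = (-3/2, -1/2)
3. D_x = -5/2  [EB ∥ DA ∩ BA ∥ ED]
4. D_y = 11/2  [EB ∥ DA ∩ BA ∥ ED]
   → D = (-5/2, 11/2)
5. F_x = -86/37  [D, B, F are collinear ∩ CF ⟂ DB]
6. F_y = 329/74  [D, B, F are collinear ∩ CF ⟂ DB]
   → F = (-86/37, 329/74)

B = (-3/2, -1/2)
D = (-5/2, 11/2)
F = (-86/37, 329/74)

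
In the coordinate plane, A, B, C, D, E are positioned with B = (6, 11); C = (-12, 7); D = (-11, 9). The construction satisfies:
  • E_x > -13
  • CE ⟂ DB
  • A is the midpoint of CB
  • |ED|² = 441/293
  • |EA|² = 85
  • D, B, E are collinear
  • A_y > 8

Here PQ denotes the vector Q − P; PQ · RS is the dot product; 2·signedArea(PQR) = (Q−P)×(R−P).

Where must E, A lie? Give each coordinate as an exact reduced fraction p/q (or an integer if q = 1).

1. E_x = -3580/293  [D, B, E are collinear ∩ CE ⟂ DB]
2. E_y = 2595/293  [D, B, E are collinear ∩ CE ⟂ DB]
   → E = (-3580/293, 2595/293)
3. A_x = -3  [A is the midpoint of CB]
4. A_y = 9  [A is the midpoint of CB]
   → A = (-3, 9)

A = (-3, 9)
E = (-3580/293, 2595/293)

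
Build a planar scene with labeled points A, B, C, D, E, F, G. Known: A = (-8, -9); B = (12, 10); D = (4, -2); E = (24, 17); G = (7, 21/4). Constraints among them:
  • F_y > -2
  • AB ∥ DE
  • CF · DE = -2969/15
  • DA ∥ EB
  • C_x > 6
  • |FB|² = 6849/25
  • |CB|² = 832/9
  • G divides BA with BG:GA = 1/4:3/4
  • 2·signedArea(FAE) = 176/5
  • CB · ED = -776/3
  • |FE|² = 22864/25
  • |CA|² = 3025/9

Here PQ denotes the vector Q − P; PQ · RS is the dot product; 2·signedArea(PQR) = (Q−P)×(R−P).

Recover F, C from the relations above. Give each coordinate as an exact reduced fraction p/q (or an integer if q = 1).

C = (20/3, 2)
F = (0, -7/5)

1. C_x = 20/3  [line 20·x + 19·y + -514/3 = 0 ∩ |CA|² = 3025/9]
2. C_y = 2  [line 20·x + 19·y + -514/3 = 0 ∩ |CA|² = 3025/9]
   → C = (20/3, 2)
3. F_x = 0  [2·signedArea(FAE) = 176/5 ∩ CF · DE = -2969/15]
4. F_y = -7/5  [2·signedArea(FAE) = 176/5 ∩ CF · DE = -2969/15]
   → F = (0, -7/5)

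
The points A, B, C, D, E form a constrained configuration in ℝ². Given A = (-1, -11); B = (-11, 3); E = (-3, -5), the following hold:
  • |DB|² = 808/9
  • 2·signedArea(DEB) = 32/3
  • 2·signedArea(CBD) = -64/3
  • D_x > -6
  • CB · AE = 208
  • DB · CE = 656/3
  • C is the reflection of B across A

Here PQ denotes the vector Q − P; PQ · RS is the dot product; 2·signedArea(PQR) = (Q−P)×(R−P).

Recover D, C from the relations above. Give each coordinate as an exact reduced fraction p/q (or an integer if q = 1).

1. D_x = -5  [line -8·x + -8·y + -224/3 = 0 ∩ |DB|² = 808/9]
2. D_y = -13/3  [line -8·x + -8·y + -224/3 = 0 ∩ |DB|² = 808/9]
   → D = (-5, -13/3)
3. C_x = 9  [C is the reflection of B across A]
4. C_y = -25  [C is the reflection of B across A]
   → C = (9, -25)

C = (9, -25)
D = (-5, -13/3)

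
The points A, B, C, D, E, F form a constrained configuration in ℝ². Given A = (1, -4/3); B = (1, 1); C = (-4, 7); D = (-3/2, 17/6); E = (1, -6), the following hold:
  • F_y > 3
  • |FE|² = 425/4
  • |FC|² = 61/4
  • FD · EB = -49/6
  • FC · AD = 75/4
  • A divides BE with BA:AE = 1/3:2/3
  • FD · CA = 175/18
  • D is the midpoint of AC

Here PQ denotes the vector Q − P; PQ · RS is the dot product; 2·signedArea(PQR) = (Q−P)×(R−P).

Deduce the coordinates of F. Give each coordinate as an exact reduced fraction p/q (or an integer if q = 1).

1. F_x = -3/2  [FD · EB = -49/6 ∩ FC · AD = 75/4]
2. F_y = 4  [FD · EB = -49/6 ∩ FC · AD = 75/4]
   → F = (-3/2, 4)

F = (-3/2, 4)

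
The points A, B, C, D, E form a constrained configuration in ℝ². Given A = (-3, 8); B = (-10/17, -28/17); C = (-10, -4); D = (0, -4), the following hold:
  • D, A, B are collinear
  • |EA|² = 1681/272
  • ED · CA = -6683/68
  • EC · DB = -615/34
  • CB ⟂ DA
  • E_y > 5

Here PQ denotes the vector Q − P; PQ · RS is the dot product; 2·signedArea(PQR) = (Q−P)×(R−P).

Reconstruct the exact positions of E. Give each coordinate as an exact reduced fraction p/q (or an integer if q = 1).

1. E_x = -163/68  [EC · DB = -615/34 ∩ ED · CA = -6683/68]
2. E_y = 95/17  [EC · DB = -615/34 ∩ ED · CA = -6683/68]
   → E = (-163/68, 95/17)

E = (-163/68, 95/17)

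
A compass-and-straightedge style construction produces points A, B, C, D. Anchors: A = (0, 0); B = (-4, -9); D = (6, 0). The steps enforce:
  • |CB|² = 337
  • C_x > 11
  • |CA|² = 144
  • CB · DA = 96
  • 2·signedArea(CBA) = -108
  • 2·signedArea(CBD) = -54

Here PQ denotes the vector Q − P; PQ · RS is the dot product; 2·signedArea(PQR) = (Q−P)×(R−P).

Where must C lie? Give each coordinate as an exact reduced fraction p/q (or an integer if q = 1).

1. C_x = 12  [2·signedArea(CBD) = -54 ∩ 2·signedArea(CBA) = -108]
2. C_y = 0  [2·signedArea(CBD) = -54 ∩ 2·signedArea(CBA) = -108]
   → C = (12, 0)

C = (12, 0)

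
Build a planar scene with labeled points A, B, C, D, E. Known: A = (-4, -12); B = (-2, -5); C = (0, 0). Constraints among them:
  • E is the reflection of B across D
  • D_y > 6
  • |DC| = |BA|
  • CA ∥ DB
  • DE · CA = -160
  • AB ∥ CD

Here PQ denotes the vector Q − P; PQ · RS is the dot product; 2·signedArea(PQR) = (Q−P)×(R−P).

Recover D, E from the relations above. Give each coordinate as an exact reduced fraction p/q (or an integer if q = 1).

1. D_x = 2  [CA ∥ DB ∩ AB ∥ CD]
2. D_y = 7  [CA ∥ DB ∩ AB ∥ CD]
   → D = (2, 7)
3. E_x = 6  [E is the reflection of B across D]
4. E_y = 19  [E is the reflection of B across D]
   → E = (6, 19)

D = (2, 7)
E = (6, 19)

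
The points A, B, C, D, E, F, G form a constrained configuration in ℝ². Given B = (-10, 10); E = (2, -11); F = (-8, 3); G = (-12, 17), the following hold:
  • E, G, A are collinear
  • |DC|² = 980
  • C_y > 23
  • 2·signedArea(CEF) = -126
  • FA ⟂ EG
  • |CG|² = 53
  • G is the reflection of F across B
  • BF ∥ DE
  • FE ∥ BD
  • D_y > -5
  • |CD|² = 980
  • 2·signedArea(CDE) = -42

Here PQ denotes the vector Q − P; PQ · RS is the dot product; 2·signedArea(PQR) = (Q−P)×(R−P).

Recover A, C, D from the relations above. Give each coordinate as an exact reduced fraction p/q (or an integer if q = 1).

1. A_x = -28/5  [E, G, A are collinear ∩ FA ⟂ EG]
2. A_y = 21/5  [E, G, A are collinear ∩ FA ⟂ EG]
   → A = (-28/5, 21/5)
3. C_x = -14  [line -14·x + -10·y + 44 = 0 ∩ |CG|² = 53]
4. C_y = 24  [line -14·x + -10·y + 44 = 0 ∩ |CG|² = 53]
   → C = (-14, 24)
5. D_x = 0  [2·signedArea(CDE) = -42 ∩ BF ∥ DE]
6. D_y = -4  [2·signedArea(CDE) = -42 ∩ BF ∥ DE]
   → D = (0, -4)

A = (-28/5, 21/5)
C = (-14, 24)
D = (0, -4)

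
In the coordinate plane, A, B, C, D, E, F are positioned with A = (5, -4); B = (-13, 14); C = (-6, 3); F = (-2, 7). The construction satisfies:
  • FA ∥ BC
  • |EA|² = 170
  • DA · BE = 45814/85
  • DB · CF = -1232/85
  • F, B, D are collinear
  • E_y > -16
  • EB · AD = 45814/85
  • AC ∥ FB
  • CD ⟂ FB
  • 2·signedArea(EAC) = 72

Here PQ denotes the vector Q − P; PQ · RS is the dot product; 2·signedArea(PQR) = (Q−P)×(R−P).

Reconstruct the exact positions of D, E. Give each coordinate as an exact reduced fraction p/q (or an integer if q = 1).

D = (-258/85, 651/85)
E = (12, -15)

1. D_x = -258/85  [F, B, D are collinear ∩ CD ⟂ FB]
2. D_y = 651/85  [F, B, D are collinear ∩ CD ⟂ FB]
   → D = (-258/85, 651/85)
3. E_x = 12  [2·signedArea(EAC) = 72 ∩ EB · AD = 45814/85]
4. E_y = -15  [2·signedArea(EAC) = 72 ∩ EB · AD = 45814/85]
   → E = (12, -15)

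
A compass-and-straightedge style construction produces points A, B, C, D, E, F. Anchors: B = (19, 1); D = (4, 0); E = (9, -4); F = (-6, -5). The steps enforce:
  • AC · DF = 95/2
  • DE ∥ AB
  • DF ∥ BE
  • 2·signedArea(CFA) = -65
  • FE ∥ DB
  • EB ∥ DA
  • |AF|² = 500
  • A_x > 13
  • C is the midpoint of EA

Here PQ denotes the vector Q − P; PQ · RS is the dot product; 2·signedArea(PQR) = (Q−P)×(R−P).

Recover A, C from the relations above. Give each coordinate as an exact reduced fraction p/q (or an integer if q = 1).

A = (14, 5)
C = (23/2, 1/2)

1. A_x = 14  [DE ∥ AB ∩ EB ∥ DA]
2. A_y = 5  [DE ∥ AB ∩ EB ∥ DA]
   → A = (14, 5)
3. C_x = 23/2  [C is the midpoint of EA]
4. C_y = 1/2  [C is the midpoint of EA]
   → C = (23/2, 1/2)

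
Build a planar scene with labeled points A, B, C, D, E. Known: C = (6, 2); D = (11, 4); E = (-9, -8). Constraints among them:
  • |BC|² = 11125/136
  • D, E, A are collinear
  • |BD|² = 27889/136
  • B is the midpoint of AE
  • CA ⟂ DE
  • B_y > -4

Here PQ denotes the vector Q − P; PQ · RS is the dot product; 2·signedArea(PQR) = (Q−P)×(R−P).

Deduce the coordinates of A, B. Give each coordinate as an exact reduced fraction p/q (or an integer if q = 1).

1. A_x = 219/34  [D, E, A are collinear ∩ CA ⟂ DE]
2. A_y = 43/34  [D, E, A are collinear ∩ CA ⟂ DE]
   → A = (219/34, 43/34)
3. B_x = -87/68  [B is the midpoint of AE]
4. B_y = -229/68  [B is the midpoint of AE]
   → B = (-87/68, -229/68)

A = (219/34, 43/34)
B = (-87/68, -229/68)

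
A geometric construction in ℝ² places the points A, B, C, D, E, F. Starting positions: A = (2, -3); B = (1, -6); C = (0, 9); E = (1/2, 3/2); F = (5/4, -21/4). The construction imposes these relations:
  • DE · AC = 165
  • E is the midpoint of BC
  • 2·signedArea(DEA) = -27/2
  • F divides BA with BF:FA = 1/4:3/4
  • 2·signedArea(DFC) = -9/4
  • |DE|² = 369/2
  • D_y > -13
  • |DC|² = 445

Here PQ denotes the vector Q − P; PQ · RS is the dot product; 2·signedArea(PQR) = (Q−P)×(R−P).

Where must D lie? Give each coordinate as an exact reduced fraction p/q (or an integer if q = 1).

1. D_x = 2  [2·signedArea(DFC) = -9/4 ∩ 2·signedArea(DEA) = -27/2]
2. D_y = -12  [2·signedArea(DFC) = -9/4 ∩ 2·signedArea(DEA) = -27/2]
   → D = (2, -12)

D = (2, -12)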